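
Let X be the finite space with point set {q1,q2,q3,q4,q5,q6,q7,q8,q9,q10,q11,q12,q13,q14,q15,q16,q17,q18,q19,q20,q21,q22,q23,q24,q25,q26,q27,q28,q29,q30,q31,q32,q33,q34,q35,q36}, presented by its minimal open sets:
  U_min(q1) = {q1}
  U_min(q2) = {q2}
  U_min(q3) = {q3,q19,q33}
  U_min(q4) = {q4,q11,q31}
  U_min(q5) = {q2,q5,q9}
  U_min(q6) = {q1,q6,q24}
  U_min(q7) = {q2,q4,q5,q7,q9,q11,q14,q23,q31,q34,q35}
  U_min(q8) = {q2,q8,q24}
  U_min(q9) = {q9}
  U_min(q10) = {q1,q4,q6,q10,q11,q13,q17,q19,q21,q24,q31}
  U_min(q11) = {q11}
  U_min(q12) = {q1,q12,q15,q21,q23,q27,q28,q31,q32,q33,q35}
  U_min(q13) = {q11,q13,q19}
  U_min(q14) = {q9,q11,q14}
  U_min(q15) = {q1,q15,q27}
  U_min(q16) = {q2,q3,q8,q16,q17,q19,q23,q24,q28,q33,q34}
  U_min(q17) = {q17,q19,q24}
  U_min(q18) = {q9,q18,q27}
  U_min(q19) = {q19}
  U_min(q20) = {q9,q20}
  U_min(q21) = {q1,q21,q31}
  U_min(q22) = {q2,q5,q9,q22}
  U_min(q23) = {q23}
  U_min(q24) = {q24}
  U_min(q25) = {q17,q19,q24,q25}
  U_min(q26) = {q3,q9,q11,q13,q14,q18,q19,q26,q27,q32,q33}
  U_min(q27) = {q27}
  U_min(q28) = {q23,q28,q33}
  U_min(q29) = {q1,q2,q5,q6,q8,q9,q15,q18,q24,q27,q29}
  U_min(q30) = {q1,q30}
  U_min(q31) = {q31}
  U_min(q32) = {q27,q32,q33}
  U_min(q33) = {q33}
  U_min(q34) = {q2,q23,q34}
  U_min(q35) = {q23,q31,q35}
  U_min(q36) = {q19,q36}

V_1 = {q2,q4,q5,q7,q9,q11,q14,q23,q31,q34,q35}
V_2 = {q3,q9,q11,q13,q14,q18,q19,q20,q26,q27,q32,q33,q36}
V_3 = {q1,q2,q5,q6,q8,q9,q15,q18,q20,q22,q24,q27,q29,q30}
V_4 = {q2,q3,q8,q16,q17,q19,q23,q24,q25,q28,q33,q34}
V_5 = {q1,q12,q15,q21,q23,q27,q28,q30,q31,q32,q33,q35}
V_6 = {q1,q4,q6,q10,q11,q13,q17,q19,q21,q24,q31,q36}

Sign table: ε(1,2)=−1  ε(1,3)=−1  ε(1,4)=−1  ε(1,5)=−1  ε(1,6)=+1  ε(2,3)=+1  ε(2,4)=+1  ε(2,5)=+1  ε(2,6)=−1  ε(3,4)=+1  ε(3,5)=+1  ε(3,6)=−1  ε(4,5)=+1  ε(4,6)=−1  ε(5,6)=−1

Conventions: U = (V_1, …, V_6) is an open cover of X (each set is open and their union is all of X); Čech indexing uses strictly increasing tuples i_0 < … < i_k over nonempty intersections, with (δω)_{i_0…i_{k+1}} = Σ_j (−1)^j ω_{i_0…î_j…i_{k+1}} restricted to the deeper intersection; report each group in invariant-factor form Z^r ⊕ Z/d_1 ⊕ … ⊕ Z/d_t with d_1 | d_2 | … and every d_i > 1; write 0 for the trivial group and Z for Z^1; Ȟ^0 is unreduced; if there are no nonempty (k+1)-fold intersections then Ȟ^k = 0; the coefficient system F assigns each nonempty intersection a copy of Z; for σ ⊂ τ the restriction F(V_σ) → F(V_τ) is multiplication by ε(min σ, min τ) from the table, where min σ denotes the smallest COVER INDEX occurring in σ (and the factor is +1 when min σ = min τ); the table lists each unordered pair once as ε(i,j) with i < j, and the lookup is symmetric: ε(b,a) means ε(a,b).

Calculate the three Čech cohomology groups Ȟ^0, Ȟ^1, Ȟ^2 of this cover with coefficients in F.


Ȟ^0(U;F) ≅ Z,  Ȟ^1(U;F) ≅ 0,  Ȟ^2(U;F) ≅ Z/2

nonempty overlaps:
  V12={q9,q11,q14} V13={q2,q5,q9} V14={q2,q23,q34} V15={q23,q31,q35} V16={q4,q11,q31} V23={q9,q18,q20,q27} V24={q3,q19,q33} V25={q27,q32,q33} V26={q11,q13,q19,q36} V34={q2,q8,q24} V35={q1,q15,q27,q30} V36={q1,q6,q24} V45={q23,q28,q33} V46={q17,q19,q24} V56={q1,q21,q31}
  V123={q9} V126={q11} V134={q2} V145={q23} V156={q31} V235={q27} V245={q33} V246={q19} V346={q24} V356={q1}
C dims 6,15,10; δ0: rk 5, SNF 1^5; δ1: rk 10, SNF 1^9·2
degree 0: 6−5−0 = 1 → Ȟ^0 ≅ Z
degree 1: 15−10−5 = 0 → Ȟ^1 ≅ 0
degree 2: 10−0−10 = 0 plus torsion [2] → Ȟ^2 ≅ Z/2


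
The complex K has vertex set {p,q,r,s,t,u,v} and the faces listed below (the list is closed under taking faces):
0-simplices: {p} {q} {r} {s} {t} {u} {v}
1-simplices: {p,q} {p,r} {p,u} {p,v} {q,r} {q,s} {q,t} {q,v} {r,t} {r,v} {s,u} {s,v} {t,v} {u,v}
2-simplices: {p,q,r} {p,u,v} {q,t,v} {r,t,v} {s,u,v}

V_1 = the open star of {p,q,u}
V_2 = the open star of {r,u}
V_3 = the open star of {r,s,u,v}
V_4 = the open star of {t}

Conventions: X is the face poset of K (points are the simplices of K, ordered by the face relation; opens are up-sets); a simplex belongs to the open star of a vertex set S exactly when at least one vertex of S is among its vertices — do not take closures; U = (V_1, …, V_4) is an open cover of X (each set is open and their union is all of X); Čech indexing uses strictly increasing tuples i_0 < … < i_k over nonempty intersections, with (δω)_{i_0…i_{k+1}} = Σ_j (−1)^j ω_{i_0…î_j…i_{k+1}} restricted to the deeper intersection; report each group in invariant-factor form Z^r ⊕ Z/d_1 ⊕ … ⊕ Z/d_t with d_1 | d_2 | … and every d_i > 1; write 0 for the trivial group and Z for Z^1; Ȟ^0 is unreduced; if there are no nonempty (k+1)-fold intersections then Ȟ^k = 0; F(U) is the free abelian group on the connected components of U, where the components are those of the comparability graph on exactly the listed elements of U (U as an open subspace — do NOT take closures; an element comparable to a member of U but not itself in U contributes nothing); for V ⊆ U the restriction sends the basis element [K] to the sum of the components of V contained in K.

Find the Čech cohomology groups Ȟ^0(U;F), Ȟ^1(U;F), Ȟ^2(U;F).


nerve of the cover:
  V1={{p},{q},{u},{p,q},{p,r},{p,u},{p,v},{q,r},{q,s},{q,t},{q,v},{s,u},{u,v},{p,q,r},{p,u,v},{q,t,v},{s,u,v}} V2={{r},{u},{p,r},{p,u},{q,r},{r,t},{r,v},{s,u},{u,v},{p,q,r},{p,u,v},{r,t,v},{s,u,v}} V3={{r},{s},{u},{v},{p,r},{p,u},{p,v},{q,r},{q,s},{q,v},{r,t},{r,v},{s,u},{s,v},{t,v},{u,v},{p,q,r},{p,u,v},{q,t,v},{r,t,v},{s,u,v}} V4={{t},{q,t},{r,t},{t,v},{q,t,v},{r,t,v}}
  V12={{u},{p,r},{p,u},{q,r},{s,u},{u,v},{p,q,r},{p,u,v},{s,u,v}} V13={{u},{p,r},{p,u},{p,v},{q,r},{q,s},{q,v},{s,u},{u,v},{p,q,r},{p,u,v},{q,t,v},{s,u,v}} V14={{q,t},{q,t,v}} V23={{r},{u},{p,r},{p,u},{q,r},{r,t},{r,v},{s,u},{u,v},{p,q,r},{p,u,v},{r,t,v},{s,u,v}} V24={{r,t},{r,t,v}} V34={{r,t},{t,v},{q,t,v},{r,t,v}}
  V123={{u},{p,r},{p,u},{q,r},{s,u},{u,v},{p,q,r},{p,u,v},{s,u,v}} V134={{q,t,v}} V234={{r,t},{r,t,v}}
components per intersection:
  V1: {{p},{q},{u},{p,q},{p,r},{p,u},{p,v},{q,r},{q,s},{q,t},{q,v},{s,u},{u,v},{p,q,r},{p,u,v},{q,t,v},{s,u,v}}
  V2: {{r},{p,r},{q,r},{r,t},{r,v},{p,q,r},{r,t,v}} {{u},{p,u},{s,u},{u,v},{p,u,v},{s,u,v}}
  V3: {{r},{s},{u},{v},{p,r},{p,u},{p,v},{q,r},{q,s},{q,v},{r,t},{r,v},{s,u},{s,v},{t,v},{u,v},{p,q,r},{p,u,v},{q,t,v},{r,t,v},{s,u,v}}
  V4: {{t},{q,t},{r,t},{t,v},{q,t,v},{r,t,v}}
  V12: {{u},{p,u},{s,u},{u,v},{p,u,v},{s,u,v}} {{p,r},{q,r},{p,q,r}}
  V13: {{u},{p,u},{p,v},{s,u},{u,v},{p,u,v},{s,u,v}} {{p,r},{q,r},{p,q,r}} {{q,s}} {{q,v},{q,t,v}}
  V14: {{q,t},{q,t,v}}
  V23: {{r},{p,r},{q,r},{r,t},{r,v},{p,q,r},{r,t,v}} {{u},{p,u},{s,u},{u,v},{p,u,v},{s,u,v}}
  V24: {{r,t},{r,t,v}}
  V34: {{r,t},{t,v},{q,t,v},{r,t,v}}
  V123: {{u},{p,u},{s,u},{u,v},{p,u,v},{s,u,v}} {{p,r},{q,r},{p,q,r}}
  V134: {{q,t,v}}
  V234: {{r,t},{r,t,v}}
C dims 5,11,4; δ0: rk 4, SNF 1^4; δ1: rk 4, SNF 1^4
Ȟ^0 = (5 − 4) − 0 = 1, so Ȟ^0 ≅ Z
Ȟ^1 = (11 − 4) − 4 = 3, so Ȟ^1 ≅ Z^3
Ȟ^2 = (4 − 0) − 4 = 0, so Ȟ^2 ≅ 0

Ȟ^0 = Z, Ȟ^1 = Z^3, Ȟ^2 = 0


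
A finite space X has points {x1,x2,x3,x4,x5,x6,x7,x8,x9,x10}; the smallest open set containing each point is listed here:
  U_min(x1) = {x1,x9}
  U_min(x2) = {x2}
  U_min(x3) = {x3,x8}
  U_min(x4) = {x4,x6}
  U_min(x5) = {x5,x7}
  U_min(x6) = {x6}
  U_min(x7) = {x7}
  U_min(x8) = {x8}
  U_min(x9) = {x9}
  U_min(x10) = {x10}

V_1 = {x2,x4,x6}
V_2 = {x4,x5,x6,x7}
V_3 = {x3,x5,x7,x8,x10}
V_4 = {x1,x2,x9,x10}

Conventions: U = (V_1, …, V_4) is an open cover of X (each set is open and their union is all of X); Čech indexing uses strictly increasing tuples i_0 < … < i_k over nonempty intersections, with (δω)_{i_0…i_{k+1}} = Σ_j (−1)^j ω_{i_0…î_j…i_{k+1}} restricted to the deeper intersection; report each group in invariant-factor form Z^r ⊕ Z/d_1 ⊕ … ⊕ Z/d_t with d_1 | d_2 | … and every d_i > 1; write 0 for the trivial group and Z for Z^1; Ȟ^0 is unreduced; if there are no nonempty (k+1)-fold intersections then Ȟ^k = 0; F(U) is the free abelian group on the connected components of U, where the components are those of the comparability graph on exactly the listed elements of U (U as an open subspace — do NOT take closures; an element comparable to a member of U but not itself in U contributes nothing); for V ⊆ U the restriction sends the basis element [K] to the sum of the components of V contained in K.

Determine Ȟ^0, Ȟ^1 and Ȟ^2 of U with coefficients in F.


Ȟ^0 ≅ Z^6; Ȟ^1 ≅ 0; Ȟ^2 ≅ 0

nerve simplices:
  V12={x4,x6} V14={x2} V23={x5,x7} V34={x10}
components per intersection:
  V1: {x2} {x4,x6}
  V2: {x4,x6} {x5,x7}
  V3: {x3,x8} {x5,x7} {x10}
  V4: {x1,x9} {x2} {x10}
  V12: {x4,x6}
  V14: {x2}
  V23: {x5,x7}
  V34: {x10}
C dims 10,4; δ0: rk 4, SNF 1^4
degree 0: 10−4−0 = 6 → Ȟ^0 ≅ Z^6
degree 1: 4−0−4 = 0 → Ȟ^1 ≅ 0
degree 2: 0−0−0 = 0 → Ȟ^2 ≅ 0


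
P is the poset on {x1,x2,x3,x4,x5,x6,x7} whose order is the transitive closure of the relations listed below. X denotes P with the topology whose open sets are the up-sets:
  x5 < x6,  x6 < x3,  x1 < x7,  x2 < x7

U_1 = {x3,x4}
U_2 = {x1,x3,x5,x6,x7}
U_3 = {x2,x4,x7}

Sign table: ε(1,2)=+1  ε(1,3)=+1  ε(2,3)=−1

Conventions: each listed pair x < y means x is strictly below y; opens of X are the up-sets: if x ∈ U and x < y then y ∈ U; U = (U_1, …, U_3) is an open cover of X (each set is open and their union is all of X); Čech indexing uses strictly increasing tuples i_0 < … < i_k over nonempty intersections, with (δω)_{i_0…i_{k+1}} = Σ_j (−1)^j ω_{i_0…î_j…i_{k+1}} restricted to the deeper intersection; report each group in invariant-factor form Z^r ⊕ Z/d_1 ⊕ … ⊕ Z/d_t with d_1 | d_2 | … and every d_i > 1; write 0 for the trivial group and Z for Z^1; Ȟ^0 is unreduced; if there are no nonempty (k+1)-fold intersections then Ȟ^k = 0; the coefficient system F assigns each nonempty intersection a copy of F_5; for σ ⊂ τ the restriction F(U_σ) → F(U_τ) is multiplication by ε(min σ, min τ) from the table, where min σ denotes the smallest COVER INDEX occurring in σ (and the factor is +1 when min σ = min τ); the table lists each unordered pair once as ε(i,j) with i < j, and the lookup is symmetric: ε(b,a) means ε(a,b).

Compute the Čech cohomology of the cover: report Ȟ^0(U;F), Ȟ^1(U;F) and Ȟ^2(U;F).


Ȟ^0 ≅ 0; Ȟ^1 ≅ 0; Ȟ^2 ≅ 0

nerve of the cover:
  U12={x3} U13={x4} U23={x7}
C dims 3,3; δ0: rk_F5 3
Ȟ^0 = (3 − 3) − 0 = 0, so Ȟ^0 ≅ 0
Ȟ^1 = (3 − 0) − 3 = 0, so Ȟ^1 ≅ 0
Ȟ^2 = (0 − 0) − 0 = 0, so Ȟ^2 ≅ 0


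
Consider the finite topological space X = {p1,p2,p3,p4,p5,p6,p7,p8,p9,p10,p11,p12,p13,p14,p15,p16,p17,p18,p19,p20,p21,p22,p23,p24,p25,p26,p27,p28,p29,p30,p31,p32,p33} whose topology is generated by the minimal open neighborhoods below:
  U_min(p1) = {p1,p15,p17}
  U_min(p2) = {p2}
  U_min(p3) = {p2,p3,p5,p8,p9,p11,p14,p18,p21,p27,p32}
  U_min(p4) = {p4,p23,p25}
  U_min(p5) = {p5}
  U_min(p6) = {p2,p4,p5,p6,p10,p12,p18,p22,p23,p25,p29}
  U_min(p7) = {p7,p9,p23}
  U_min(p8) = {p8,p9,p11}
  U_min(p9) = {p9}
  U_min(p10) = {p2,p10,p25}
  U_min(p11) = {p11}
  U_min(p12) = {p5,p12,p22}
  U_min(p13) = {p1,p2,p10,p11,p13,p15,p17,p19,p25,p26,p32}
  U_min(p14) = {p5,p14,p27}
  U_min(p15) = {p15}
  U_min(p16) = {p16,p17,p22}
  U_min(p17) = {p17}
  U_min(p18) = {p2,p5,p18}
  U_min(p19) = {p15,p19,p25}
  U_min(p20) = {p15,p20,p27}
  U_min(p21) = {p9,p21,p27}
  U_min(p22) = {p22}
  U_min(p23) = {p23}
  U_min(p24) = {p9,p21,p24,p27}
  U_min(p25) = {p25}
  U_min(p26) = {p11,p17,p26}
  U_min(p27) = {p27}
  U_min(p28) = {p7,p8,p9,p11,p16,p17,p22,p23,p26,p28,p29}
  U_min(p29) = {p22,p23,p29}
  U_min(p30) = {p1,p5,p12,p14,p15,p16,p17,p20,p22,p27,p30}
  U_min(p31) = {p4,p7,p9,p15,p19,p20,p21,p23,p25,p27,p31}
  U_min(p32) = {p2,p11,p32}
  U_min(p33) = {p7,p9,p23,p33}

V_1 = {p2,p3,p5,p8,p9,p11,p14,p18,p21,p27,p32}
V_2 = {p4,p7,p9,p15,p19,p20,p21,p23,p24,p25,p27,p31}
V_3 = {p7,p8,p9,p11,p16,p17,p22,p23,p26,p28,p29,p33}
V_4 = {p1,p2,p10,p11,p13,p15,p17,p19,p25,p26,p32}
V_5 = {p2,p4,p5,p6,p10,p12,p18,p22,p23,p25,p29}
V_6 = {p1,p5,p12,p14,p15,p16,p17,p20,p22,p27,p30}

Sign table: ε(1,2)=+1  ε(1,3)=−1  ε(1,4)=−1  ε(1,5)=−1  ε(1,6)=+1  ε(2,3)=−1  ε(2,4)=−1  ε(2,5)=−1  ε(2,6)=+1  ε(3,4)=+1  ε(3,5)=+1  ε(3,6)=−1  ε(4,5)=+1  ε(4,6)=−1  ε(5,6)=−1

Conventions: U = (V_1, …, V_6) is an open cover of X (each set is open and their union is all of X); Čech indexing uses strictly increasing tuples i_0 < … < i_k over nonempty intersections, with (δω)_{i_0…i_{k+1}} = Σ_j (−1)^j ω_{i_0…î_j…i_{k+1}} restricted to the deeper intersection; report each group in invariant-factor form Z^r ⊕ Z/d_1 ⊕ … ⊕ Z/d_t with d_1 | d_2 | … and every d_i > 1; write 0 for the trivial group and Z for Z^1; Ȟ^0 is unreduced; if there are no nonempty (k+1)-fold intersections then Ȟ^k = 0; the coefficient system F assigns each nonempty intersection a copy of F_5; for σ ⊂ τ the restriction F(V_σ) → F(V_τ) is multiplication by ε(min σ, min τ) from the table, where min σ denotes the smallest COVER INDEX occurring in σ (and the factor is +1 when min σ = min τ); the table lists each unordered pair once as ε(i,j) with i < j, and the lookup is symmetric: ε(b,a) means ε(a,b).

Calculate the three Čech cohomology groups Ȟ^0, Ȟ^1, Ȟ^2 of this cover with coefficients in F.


Ȟ^0 = Z/5, Ȟ^1 = 0 and Ȟ^2 = 0

nonempty overlaps:
  V12={p9,p21,p27} V13={p8,p9,p11} V14={p2,p11,p32} V15={p2,p5,p18} V16={p5,p14,p27} V23={p7,p9,p23} V24={p15,p19,p25} V25={p4,p23,p25} V26={p15,p20,p27} V34={p11,p17,p26} V35={p22,p23,p29} V36={p16,p17,p22} V45={p2,p10,p25} V46={p1,p15,p17} V56={p5,p12,p22}
  V123={p9} V126={p27} V134={p11} V145={p2} V156={p5} V235={p23} V245={p25} V246={p15} V346={p17} V356={p22}
C dims 6,15,10; δ0: rk_F5 5; δ1: rk_F5 10
degree 0: 6−5−0 = 1 → Ȟ^0 ≅ Z/5
degree 1: 15−10−5 = 0 → Ȟ^1 ≅ 0
degree 2: 10−0−10 = 0 → Ȟ^2 ≅ 0


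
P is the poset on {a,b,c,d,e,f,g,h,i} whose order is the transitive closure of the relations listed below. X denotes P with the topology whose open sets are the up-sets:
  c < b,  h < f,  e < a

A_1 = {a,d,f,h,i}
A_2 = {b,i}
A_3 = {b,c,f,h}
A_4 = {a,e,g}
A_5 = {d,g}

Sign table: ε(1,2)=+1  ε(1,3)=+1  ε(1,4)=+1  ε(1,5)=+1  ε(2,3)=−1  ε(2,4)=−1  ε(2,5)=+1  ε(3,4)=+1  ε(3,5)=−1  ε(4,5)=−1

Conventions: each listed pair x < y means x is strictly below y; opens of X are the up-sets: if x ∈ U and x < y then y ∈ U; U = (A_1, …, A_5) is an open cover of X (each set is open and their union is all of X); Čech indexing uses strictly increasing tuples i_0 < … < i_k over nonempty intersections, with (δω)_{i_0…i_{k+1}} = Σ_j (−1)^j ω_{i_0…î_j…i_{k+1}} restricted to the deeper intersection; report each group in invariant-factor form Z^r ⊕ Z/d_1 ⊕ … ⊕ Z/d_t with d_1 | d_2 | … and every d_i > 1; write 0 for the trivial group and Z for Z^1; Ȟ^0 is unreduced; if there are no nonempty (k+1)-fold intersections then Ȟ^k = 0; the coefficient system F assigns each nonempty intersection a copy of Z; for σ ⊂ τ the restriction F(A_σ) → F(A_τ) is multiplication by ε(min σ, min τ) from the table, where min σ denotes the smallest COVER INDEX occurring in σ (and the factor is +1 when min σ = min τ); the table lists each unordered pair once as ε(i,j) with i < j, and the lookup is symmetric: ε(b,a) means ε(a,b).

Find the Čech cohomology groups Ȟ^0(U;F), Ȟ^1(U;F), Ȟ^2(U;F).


Ȟ^0 = 0; Ȟ^1 = Z ⊕ Z/2; Ȟ^2 = 0

cover nerve:
  A12={i} A13={f,h} A14={a} A15={d} A23={b} A45={g}
C dims 5,6; δ0: rk 5, SNF 1^4·2
Ȟ^0: (5−5)−0=0 ⇒ 0
Ȟ^1: (6−0)−5=1 plus torsion [2] ⇒ Z ⊕ Z/2
Ȟ^2: (0−0)−0=0 ⇒ 0


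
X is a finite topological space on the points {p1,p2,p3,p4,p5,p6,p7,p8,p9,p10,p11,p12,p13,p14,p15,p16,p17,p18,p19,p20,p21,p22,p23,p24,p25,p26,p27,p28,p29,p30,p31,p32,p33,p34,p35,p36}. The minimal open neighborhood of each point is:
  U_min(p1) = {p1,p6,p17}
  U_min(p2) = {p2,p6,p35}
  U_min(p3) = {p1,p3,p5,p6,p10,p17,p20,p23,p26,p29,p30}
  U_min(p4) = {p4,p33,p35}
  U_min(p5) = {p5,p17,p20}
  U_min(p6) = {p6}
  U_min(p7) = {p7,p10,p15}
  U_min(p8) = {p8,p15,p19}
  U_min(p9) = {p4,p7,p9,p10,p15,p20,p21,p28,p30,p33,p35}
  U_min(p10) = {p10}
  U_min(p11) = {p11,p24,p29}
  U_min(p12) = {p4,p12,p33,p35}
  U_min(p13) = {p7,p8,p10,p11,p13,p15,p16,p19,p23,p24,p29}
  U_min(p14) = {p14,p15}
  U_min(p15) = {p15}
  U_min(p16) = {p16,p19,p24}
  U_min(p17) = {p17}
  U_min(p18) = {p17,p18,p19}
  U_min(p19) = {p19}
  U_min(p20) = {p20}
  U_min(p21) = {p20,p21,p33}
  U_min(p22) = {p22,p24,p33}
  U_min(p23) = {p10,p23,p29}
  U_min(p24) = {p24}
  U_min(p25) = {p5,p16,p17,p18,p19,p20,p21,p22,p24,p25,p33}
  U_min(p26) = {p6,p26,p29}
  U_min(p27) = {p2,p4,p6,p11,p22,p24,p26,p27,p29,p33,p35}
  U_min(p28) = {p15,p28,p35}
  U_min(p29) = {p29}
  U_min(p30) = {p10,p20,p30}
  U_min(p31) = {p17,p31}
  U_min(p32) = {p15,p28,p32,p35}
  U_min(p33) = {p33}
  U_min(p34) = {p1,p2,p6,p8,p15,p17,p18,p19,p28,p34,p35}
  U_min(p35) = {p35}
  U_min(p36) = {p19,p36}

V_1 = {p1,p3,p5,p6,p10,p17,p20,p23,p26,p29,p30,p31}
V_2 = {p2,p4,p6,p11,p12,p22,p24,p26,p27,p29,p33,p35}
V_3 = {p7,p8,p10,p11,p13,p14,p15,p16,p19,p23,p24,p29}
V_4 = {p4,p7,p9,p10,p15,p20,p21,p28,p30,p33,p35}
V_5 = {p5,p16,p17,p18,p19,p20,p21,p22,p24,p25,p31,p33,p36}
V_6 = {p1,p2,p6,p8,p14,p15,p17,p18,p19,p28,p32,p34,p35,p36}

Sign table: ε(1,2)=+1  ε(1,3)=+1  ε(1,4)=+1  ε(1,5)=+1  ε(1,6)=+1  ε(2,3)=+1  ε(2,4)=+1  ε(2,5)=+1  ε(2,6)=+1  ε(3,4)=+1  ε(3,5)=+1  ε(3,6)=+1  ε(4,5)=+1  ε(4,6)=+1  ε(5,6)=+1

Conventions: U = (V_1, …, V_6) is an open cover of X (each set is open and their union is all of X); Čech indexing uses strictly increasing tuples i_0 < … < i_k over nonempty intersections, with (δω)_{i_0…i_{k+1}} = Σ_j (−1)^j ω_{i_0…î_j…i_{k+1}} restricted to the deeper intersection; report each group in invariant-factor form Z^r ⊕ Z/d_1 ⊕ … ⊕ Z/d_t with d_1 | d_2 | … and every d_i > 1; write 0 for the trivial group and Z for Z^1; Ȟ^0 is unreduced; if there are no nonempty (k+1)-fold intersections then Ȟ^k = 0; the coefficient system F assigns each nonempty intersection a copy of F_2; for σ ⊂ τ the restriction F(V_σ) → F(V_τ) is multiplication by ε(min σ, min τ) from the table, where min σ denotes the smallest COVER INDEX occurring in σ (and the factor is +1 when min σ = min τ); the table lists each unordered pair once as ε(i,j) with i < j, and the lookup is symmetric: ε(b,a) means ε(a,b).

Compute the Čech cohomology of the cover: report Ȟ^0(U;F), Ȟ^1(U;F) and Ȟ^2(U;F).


nerve simplices:
  V12={p6,p26,p29} V13={p10,p23,p29} V14={p10,p20,p30} V15={p5,p17,p20,p31} V16={p1,p6,p17} V23={p11,p24,p29} V24={p4,p33,p35} V25={p22,p24,p33} V26={p2,p6,p35} V34={p7,p10,p15} V35={p16,p19,p24} V36={p8,p14,p15,p19} V45={p20,p21,p33} V46={p15,p28,p35} V56={p17,p18,p19,p36}
  V123={p29} V126={p6} V134={p10} V145={p20} V156={p17} V235={p24} V245={p33} V246={p35} V346={p15} V356={p19}
C dims 6,15,10; δ0: rk_F2 5; δ1: rk_F2 9
degree 0: 6−5−0 = 1 → Ȟ^0 ≅ Z/2
degree 1: 15−9−5 = 1 → Ȟ^1 ≅ Z/2
degree 2: 10−0−9 = 1 → Ȟ^2 ≅ Z/2

Ȟ^0 = Z/2; Ȟ^1 = Z/2; Ȟ^2 = Z/2


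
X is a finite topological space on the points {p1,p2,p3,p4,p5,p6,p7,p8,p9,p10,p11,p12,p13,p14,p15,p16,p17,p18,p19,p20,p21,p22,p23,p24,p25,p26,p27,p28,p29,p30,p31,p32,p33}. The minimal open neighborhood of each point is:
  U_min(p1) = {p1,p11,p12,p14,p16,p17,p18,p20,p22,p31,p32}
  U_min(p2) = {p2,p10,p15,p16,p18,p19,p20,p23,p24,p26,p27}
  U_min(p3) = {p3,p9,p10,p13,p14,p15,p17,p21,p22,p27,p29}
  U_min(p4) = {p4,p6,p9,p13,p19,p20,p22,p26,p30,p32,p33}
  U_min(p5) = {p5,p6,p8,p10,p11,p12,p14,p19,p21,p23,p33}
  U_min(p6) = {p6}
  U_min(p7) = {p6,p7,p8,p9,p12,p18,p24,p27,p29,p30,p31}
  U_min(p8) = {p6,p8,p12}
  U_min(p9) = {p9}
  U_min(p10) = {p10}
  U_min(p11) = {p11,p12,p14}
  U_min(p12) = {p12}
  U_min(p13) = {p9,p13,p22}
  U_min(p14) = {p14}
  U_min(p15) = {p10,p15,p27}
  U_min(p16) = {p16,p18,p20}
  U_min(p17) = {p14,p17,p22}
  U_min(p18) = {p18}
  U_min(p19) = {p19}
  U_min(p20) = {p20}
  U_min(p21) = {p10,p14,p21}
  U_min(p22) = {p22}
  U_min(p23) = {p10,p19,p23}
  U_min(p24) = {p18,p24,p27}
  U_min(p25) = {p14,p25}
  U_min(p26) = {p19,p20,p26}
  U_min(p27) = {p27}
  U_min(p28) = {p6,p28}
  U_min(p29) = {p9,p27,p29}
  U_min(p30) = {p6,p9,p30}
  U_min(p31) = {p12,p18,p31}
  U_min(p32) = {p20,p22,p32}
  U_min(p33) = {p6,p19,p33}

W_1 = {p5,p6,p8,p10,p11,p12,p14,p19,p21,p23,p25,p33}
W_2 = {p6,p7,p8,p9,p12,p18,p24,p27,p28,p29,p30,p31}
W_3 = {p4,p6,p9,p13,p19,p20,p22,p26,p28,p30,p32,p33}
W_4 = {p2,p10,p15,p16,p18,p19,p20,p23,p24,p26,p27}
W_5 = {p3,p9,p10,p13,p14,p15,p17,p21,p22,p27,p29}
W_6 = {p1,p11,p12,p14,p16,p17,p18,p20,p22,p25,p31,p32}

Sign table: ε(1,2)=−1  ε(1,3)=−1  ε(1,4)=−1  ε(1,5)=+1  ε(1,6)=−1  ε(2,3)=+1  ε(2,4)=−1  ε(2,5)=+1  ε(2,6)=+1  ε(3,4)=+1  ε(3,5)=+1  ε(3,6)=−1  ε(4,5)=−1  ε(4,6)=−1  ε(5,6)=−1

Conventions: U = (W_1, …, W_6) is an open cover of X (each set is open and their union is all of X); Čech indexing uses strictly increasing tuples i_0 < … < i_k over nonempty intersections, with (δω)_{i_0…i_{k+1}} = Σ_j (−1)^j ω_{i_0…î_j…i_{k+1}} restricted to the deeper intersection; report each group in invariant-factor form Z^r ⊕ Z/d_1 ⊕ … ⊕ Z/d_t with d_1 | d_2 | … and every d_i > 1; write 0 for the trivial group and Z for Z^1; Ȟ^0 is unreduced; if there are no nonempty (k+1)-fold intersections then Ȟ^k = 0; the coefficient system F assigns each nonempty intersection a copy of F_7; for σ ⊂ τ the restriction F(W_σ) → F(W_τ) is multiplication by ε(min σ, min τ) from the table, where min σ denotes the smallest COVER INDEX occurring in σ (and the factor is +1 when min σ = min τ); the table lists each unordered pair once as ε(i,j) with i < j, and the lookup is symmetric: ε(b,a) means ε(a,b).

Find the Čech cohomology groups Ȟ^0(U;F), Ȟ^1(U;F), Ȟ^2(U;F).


Ȟ^0(U;F) ≅ 0,  Ȟ^1(U;F) ≅ 0,  Ȟ^2(U;F) ≅ Z/7

nonempty intersections:
  W12={p6,p8,p12} W13={p6,p19,p33} W14={p10,p19,p23} W15={p10,p14,p21} W16={p11,p12,p14,p25} W23={p6,p9,p28,p30} W24={p18,p24,p27} W25={p9,p27,p29} W26={p12,p18,p31} W34={p19,p20,p26} W35={p9,p13,p22} W36={p20,p22,p32} W45={p10,p15,p27} W46={p16,p18,p20} W56={p14,p17,p22}
  W123={p6} W126={p12} W134={p19} W145={p10} W156={p14} W235={p9} W245={p27} W246={p18} W346={p20} W356={p22}
C dims 6,15,10; δ0: rk_F7 6; δ1: rk_F7 9
Ȟ^0: (6−6)−0=0 ⇒ 0
Ȟ^1: (15−9)−6=0 ⇒ 0
Ȟ^2: (10−0)−9=1 ⇒ Z/7


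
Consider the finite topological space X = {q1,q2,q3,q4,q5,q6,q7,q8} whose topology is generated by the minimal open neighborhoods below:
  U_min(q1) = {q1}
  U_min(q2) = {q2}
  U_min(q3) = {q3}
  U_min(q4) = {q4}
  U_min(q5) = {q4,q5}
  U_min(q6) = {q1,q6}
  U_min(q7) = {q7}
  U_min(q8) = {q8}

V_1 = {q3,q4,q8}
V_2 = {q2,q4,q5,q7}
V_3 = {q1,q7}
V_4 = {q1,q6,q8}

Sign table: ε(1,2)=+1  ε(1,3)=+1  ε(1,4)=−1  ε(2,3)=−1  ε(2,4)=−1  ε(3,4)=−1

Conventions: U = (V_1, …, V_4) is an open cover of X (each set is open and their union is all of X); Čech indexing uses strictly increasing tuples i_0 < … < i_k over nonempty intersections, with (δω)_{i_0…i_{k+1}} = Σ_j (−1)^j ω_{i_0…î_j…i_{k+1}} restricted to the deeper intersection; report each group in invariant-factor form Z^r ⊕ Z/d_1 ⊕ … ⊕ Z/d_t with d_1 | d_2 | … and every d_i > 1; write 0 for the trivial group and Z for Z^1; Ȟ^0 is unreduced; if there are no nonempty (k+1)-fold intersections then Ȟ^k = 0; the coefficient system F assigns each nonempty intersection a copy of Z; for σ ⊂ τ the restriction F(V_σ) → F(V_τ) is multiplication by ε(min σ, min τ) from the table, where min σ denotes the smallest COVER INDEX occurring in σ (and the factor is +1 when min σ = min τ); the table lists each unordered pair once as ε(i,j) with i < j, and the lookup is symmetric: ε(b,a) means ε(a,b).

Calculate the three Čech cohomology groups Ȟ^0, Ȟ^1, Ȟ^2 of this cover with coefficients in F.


Ȟ^0(U;F) ≅ 0,  Ȟ^1(U;F) ≅ Z/2,  Ȟ^2(U;F) ≅ 0

intersection data:
  V12={q4} V14={q8} V23={q7} V34={q1}
C dims 4,4; δ0: rk 4, SNF 1^3·2
Ȟ^0 = (4 − 4) − 0 = 0, so Ȟ^0 ≅ 0
Ȟ^1 = (4 − 0) − 4 = 0 plus torsion [2], so Ȟ^1 ≅ Z/2
Ȟ^2 = (0 − 0) − 0 = 0, so Ȟ^2 ≅ 0


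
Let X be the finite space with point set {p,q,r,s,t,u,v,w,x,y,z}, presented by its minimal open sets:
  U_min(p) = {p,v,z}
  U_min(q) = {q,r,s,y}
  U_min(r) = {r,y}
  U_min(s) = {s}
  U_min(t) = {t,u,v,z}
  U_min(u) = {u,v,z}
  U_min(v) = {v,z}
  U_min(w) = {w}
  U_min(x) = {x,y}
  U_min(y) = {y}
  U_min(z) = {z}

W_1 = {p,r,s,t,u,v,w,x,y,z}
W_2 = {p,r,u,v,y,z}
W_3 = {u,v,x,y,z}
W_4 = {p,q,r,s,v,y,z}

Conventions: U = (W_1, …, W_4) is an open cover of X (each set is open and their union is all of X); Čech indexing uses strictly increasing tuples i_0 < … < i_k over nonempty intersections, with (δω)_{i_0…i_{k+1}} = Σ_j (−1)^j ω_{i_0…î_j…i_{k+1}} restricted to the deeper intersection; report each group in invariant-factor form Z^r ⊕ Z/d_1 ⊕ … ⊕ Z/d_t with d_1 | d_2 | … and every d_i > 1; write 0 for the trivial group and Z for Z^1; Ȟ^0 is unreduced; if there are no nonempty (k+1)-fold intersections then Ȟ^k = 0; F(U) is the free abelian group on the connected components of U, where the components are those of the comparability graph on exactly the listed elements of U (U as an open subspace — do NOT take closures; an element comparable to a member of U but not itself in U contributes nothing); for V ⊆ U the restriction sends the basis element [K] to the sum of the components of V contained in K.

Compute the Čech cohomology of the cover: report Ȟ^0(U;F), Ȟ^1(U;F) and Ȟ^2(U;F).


nonempty overlaps:
  W12={p,r,u,v,y,z} W13={u,v,x,y,z} W14={p,r,s,v,y,z} W23={u,v,y,z} W24={p,r,v,y,z} W34={v,y,z}
  W123={u,v,y,z} W124={p,r,v,y,z} W134={v,y,z} W234={v,y,z}
  W1234={v,y,z}
components per intersection:
  W1: {p,t,u,v,z} {r,x,y} {s} {w}
  W2: {p,u,v,z} {r,y}
  W3: {u,v,z} {x,y}
  W4: {p,v,z} {q,r,s,y}
  W12: {p,u,v,z} {r,y}
  W13: {u,v,z} {x,y}
  W14: {p,v,z} {r,y} {s}
  W23: {u,v,z} {y}
  W24: {p,v,z} {r,y}
  W34: {v,z} {y}
  W123: {u,v,z} {y}
  W124: {p,v,z} {r,y}
  W134: {v,z} {y}
  W234: {v,z} {y}
  W1234: {v,z} {y}
C dims 10,13,8,2; δ0: rk 7, SNF 1^7; δ1: rk 6, SNF 1^6; δ2: rk 2, SNF 1^2
degree 0: 10−7−0 = 3 → Ȟ^0 ≅ Z^3
degree 1: 13−6−7 = 0 → Ȟ^1 ≅ 0
degree 2: 8−2−6 = 0 → Ȟ^2 ≅ 0

Ȟ^0 = Z^3,  Ȟ^1 = 0,  Ȟ^2 = 0


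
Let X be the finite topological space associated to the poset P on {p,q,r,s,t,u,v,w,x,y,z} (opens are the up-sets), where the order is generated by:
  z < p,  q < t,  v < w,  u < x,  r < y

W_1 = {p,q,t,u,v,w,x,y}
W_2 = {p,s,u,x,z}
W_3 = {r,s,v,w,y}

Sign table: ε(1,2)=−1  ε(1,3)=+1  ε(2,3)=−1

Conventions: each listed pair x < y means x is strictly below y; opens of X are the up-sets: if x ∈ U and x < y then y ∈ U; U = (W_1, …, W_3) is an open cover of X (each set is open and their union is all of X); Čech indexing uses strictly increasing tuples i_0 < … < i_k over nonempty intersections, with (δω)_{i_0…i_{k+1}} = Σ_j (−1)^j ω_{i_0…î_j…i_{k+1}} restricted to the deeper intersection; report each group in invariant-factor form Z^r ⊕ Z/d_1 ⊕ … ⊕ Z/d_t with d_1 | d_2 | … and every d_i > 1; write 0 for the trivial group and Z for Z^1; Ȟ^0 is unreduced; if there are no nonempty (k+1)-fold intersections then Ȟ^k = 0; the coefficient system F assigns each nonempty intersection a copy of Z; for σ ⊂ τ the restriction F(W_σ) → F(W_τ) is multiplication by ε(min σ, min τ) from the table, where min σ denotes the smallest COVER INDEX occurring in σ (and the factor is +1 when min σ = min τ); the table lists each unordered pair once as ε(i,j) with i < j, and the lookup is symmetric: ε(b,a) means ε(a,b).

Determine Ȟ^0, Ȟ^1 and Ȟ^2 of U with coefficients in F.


Ȟ^0 = Z,  Ȟ^1 = Z,  Ȟ^2 = 0

nerve of the cover:
  W12={p,u,x} W13={v,w,y} W23={s}
C dims 3,3; δ0: rk 2, SNF 1^2
Ȟ^0 = (3 − 2) − 0 = 1, so Ȟ^0 ≅ Z
Ȟ^1 = (3 − 0) − 2 = 1, so Ȟ^1 ≅ Z
Ȟ^2 = (0 − 0) − 0 = 0, so Ȟ^2 ≅ 0


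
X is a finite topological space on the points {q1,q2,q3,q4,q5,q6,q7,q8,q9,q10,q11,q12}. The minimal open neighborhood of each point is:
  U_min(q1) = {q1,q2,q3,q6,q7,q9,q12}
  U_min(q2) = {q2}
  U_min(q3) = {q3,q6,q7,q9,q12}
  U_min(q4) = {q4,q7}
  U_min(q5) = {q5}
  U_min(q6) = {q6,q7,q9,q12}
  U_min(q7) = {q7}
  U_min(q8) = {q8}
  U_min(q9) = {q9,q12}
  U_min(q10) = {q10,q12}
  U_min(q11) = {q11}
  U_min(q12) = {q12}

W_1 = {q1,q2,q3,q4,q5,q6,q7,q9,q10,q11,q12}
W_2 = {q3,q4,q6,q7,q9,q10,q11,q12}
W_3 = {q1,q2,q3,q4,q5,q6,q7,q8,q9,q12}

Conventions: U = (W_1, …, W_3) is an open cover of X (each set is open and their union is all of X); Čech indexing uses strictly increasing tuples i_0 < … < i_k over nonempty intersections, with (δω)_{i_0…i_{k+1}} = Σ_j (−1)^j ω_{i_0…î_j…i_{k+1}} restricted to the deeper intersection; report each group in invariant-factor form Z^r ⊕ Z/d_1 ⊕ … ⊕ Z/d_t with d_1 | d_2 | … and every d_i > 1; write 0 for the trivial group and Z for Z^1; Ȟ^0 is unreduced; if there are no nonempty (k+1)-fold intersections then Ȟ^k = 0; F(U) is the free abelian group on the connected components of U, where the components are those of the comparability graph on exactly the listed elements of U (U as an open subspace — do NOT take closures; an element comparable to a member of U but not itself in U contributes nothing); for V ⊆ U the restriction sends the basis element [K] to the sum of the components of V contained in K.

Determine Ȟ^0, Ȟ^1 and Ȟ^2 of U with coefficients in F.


Ȟ^0(U;F) ≅ Z^4, Ȟ^1(U;F) ≅ 0, Ȟ^2(U;F) ≅ 0

nerve simplices:
  W12={q3,q4,q6,q7,q9,q10,q11,q12} W13={q1,q2,q3,q4,q5,q6,q7,q9,q12} W23={q3,q4,q6,q7,q9,q12}
  W123={q3,q4,q6,q7,q9,q12}
components per intersection:
  W1: {q1,q2,q3,q4,q6,q7,q9,q10,q12} {q5} {q11}
  W2: {q3,q4,q6,q7,q9,q10,q12} {q11}
  W3: {q1,q2,q3,q4,q6,q7,q9,q12} {q5} {q8}
  W12: {q3,q4,q6,q7,q9,q10,q12} {q11}
  W13: {q1,q2,q3,q4,q6,q7,q9,q12} {q5}
  W23: {q3,q4,q6,q7,q9,q12}
  W123: {q3,q4,q6,q7,q9,q12}
C dims 8,5,1; δ0: rk 4, SNF 1^4; δ1: rk 1, SNF 1^1
degree 0: 8−4−0 = 4 → Ȟ^0 ≅ Z^4
degree 1: 5−1−4 = 0 → Ȟ^1 ≅ 0
degree 2: 1−0−1 = 0 → Ȟ^2 ≅ 0


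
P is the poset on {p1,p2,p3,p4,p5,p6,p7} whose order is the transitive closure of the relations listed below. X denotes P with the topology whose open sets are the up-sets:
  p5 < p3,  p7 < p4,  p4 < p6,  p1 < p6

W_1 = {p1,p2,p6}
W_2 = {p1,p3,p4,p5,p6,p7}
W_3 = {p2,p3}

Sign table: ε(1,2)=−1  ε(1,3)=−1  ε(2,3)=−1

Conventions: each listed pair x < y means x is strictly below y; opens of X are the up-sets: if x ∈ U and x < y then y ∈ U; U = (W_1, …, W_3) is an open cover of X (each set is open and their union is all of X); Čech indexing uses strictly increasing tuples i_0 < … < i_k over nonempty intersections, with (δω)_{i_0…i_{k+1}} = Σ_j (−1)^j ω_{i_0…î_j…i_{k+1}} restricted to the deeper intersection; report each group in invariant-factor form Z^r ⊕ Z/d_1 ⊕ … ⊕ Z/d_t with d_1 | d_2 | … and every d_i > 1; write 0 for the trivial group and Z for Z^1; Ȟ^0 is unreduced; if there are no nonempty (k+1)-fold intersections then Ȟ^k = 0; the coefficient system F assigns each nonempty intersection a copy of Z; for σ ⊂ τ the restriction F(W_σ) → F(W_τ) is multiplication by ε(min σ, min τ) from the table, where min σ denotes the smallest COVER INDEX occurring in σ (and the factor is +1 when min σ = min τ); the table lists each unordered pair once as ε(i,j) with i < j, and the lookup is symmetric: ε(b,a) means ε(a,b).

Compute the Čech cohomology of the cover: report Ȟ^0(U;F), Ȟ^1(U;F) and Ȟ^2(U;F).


nerve of the cover:
  W12={p1,p6} W13={p2} W23={p3}
C dims 3,3; δ0: rk 3, SNF 1^2·2
Ȟ^0 = (3 − 3) − 0 = 0, so Ȟ^0 ≅ 0
Ȟ^1 = (3 − 0) − 3 = 0 plus torsion [2], so Ȟ^1 ≅ Z/2
Ȟ^2 = (0 − 0) − 0 = 0, so Ȟ^2 ≅ 0

Ȟ^0 ≅ 0, Ȟ^1 ≅ Z/2, Ȟ^2 ≅ 0


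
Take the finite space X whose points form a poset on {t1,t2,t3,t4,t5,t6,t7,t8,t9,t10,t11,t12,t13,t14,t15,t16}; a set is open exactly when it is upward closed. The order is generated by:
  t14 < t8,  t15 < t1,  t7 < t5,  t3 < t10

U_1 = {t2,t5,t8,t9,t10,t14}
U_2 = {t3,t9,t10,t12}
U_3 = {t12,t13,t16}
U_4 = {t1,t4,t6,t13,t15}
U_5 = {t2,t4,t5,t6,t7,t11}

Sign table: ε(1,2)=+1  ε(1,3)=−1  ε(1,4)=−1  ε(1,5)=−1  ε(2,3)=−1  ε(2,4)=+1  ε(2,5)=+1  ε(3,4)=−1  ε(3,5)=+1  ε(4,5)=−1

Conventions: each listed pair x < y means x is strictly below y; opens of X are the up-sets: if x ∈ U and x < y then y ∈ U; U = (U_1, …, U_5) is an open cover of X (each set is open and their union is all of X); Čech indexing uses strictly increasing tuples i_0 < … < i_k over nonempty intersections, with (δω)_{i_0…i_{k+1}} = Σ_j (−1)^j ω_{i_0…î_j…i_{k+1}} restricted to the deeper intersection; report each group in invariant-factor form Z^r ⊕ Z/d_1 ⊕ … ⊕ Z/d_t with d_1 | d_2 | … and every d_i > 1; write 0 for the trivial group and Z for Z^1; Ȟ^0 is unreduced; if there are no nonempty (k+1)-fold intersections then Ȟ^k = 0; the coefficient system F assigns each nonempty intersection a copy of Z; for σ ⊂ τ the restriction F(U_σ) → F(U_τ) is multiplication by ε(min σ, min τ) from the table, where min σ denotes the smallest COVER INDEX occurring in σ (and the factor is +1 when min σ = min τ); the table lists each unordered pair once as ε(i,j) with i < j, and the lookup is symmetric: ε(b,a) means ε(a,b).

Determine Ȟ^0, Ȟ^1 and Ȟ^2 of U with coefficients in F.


Ȟ^0 ≅ Z, Ȟ^1 ≅ Z and Ȟ^2 ≅ 0

cover nerve:
  U12={t9,t10} U15={t2,t5} U23={t12} U34={t13} U45={t4,t6}
C dims 5,5; δ0: rk 4, SNF 1^4
Ȟ^0: (5−4)−0=1 ⇒ Z
Ȟ^1: (5−0)−4=1 ⇒ Z
Ȟ^2: (0−0)−0=0 ⇒ 0


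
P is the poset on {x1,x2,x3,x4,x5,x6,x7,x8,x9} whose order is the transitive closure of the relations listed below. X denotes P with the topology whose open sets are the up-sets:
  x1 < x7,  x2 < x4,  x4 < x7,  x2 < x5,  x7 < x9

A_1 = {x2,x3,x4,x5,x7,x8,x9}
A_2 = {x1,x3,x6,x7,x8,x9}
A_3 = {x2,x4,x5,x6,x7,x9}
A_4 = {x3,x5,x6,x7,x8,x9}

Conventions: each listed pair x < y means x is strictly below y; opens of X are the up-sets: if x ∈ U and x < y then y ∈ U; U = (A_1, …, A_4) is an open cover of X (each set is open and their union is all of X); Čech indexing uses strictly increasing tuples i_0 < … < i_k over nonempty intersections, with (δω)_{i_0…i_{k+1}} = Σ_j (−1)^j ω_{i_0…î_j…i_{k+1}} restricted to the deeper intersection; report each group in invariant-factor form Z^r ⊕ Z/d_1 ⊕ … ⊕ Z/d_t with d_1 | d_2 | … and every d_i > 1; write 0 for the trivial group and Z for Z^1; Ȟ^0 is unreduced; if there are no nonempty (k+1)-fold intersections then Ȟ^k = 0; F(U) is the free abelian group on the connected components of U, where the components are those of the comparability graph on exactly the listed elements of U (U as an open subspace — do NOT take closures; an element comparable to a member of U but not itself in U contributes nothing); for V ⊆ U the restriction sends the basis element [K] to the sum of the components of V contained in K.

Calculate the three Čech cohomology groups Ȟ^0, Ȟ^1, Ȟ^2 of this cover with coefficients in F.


cover nerve:
  A12={x3,x7,x8,x9} A13={x2,x4,x5,x7,x9} A14={x3,x5,x7,x8,x9} A23={x6,x7,x9} A24={x3,x6,x7,x8,x9} A34={x5,x6,x7,x9}
  A123={x7,x9} A124={x3,x7,x8,x9} A134={x5,x7,x9} A234={x6,x7,x9}
  A1234={x7,x9}
components per intersection:
  A1: {x2,x4,x5,x7,x9} {x3} {x8}
  A2: {x1,x7,x9} {x3} {x6} {x8}
  A3: {x2,x4,x5,x7,x9} {x6}
  A4: {x3} {x5} {x6} {x7,x9} {x8}
  A12: {x3} {x7,x9} {x8}
  A13: {x2,x4,x5,x7,x9}
  A14: {x3} {x5} {x7,x9} {x8}
  A23: {x6} {x7,x9}
  A24: {x3} {x6} {x7,x9} {x8}
  A34: {x5} {x6} {x7,x9}
  A123: {x7,x9}
  A124: {x3} {x7,x9} {x8}
  A134: {x5} {x7,x9}
  A234: {x6} {x7,x9}
  A1234: {x7,x9}
C dims 14,17,8,1; δ0: rk 10, SNF 1^10; δ1: rk 7, SNF 1^7; δ2: rk 1, SNF 1^1
Ȟ^0: (14−10)−0=4 ⇒ Z^4
Ȟ^1: (17−7)−10=0 ⇒ 0
Ȟ^2: (8−1)−7=0 ⇒ 0

Ȟ^0 ≅ Z^4; Ȟ^1 ≅ 0; Ȟ^2 ≅ 0


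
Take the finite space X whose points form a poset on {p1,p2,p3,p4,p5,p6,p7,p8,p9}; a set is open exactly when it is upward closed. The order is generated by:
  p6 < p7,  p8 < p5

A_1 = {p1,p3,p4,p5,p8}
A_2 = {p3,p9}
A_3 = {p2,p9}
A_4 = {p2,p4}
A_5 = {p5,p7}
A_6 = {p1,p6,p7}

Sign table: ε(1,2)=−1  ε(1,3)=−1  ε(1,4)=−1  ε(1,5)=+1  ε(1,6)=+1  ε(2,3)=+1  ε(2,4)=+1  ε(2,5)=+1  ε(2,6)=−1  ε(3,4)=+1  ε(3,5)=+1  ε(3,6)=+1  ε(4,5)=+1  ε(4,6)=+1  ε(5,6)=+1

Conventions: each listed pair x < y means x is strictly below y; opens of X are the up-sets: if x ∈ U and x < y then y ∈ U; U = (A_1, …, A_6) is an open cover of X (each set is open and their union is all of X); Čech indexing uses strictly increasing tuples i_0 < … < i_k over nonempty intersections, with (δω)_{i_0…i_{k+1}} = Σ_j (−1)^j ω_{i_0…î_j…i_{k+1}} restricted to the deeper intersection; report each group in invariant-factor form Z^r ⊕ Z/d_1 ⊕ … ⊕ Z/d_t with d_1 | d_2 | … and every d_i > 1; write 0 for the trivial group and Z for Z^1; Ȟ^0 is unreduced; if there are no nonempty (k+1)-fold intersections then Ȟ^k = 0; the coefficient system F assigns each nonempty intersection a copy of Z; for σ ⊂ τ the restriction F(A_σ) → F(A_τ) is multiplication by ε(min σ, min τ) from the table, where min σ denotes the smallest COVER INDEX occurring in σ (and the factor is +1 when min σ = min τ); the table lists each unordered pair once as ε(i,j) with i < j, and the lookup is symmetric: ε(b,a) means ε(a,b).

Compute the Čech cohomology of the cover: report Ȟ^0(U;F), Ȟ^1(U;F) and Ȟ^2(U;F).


Ȟ^0 = Z; Ȟ^1 = Z^2; Ȟ^2 = 0

nerve of the cover:
  A12={p3} A14={p4} A15={p5} A16={p1} A23={p9} A34={p2} A56={p7}
C dims 6,7; δ0: rk 5, SNF 1^5
Ȟ^0 = (6 − 5) − 0 = 1, so Ȟ^0 ≅ Z
Ȟ^1 = (7 − 0) − 5 = 2, so Ȟ^1 ≅ Z^2
Ȟ^2 = (0 − 0) − 0 = 0, so Ȟ^2 ≅ 0


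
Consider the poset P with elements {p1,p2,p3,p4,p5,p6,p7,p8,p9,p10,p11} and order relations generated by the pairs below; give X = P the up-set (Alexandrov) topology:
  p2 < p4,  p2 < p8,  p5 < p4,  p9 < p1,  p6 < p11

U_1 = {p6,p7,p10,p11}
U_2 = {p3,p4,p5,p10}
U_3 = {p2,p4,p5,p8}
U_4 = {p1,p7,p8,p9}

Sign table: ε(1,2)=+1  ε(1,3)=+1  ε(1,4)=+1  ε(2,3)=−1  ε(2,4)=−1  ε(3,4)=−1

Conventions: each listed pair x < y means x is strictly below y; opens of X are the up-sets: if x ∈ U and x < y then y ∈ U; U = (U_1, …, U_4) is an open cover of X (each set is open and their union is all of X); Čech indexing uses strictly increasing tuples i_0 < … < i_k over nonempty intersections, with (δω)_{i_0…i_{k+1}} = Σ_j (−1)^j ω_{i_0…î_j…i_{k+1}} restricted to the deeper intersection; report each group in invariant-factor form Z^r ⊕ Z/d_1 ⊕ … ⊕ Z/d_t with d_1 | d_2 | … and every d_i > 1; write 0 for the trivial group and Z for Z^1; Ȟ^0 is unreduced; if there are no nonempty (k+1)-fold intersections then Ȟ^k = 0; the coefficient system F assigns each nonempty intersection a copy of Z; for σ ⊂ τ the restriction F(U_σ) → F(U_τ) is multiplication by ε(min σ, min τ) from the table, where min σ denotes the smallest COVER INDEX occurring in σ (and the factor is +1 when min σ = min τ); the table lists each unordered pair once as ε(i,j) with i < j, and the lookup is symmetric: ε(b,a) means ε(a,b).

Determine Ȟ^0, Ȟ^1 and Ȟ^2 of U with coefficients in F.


nonempty overlaps:
  U12={p10} U14={p7} U23={p4,p5} U34={p8}
C dims 4,4; δ0: rk 3, SNF 1^3
degree 0: 4−3−0 = 1 → Ȟ^0 ≅ Z
degree 1: 4−0−3 = 1 → Ȟ^1 ≅ Z
degree 2: 0−0−0 = 0 → Ȟ^2 ≅ 0

Ȟ^0(U;F) ≅ Z, Ȟ^1(U;F) ≅ Z, Ȟ^2(U;F) ≅ 0


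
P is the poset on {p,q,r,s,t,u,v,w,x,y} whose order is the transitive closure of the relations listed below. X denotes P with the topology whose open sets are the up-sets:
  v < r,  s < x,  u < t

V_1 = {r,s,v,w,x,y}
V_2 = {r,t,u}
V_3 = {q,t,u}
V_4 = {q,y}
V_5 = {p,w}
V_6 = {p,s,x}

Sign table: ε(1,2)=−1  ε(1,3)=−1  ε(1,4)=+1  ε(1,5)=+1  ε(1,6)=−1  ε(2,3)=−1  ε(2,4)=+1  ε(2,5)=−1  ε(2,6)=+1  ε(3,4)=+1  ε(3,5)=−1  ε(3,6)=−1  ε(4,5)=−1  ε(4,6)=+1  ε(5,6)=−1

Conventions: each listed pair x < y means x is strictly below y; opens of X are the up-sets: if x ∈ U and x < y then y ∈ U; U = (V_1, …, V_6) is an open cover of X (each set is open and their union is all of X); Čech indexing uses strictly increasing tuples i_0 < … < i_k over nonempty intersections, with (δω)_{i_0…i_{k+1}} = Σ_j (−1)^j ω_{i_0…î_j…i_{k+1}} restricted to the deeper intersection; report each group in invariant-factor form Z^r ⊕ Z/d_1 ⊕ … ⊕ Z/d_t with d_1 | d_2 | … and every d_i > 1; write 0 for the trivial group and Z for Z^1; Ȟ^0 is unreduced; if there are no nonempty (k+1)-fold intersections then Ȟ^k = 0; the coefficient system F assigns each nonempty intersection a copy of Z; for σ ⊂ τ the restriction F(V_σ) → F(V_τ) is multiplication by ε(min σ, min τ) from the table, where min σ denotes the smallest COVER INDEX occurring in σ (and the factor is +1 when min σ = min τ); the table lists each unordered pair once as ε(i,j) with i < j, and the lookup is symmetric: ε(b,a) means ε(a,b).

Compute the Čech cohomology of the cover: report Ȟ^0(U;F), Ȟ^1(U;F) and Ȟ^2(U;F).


Ȟ^0 = Z; Ȟ^1 = Z^2; Ȟ^2 = 0

intersection data:
  V12={r} V14={y} V15={w} V16={s,x} V23={t,u} V34={q} V56={p}
C dims 6,7; δ0: rk 5, SNF 1^5
Ȟ^0 = (6 − 5) − 0 = 1, so Ȟ^0 ≅ Z
Ȟ^1 = (7 − 0) − 5 = 2, so Ȟ^1 ≅ Z^2
Ȟ^2 = (0 − 0) − 0 = 0, so Ȟ^2 ≅ 0
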